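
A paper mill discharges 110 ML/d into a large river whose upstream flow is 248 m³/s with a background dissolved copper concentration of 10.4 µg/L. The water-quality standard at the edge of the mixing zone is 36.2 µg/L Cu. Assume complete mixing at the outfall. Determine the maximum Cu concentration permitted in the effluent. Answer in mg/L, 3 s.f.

5.06 mg/L

110 ML/d = 1.273 m³/s.
10.4 µg/L = 0.0104 mg/L.
36.2 µg/L = 0.0362 mg/L.
Mass balance: 0.0362·249.3 = 1.273·Cₑ + 248·0.0104.
Cₑ = (9.024 − 2.579) / 1.273 = 5.062 mg/L.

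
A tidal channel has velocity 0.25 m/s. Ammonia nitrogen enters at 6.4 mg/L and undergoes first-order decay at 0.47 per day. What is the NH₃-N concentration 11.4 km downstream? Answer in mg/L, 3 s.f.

4.99 mg/L

Travel time t = 11.4 km / 0.25 m/s = 1.14e+04/0.25 = 4.56e+04 s = 0.5278 d.
First-order decay: C = 6.4·exp(−0.47·0.5278) = 6.4·0.7803 = 4.994 mg/L.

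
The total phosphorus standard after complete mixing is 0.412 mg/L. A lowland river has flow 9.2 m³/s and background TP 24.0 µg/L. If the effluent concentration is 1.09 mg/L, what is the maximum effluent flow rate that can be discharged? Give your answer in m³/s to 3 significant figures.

24.0 µg/L = 0.024 mg/L.
Mass balance at complete mixing: C_std·(Q_w + Q_r) = Q_w·C_e + Q_r·C_b.
Rearranging, Q_w = Q_r·(C_std − C_b)/(C_e − C_std) = 9.2·(0.412 − 0.024) / (1.09 − 0.412) = 5.265 m³/s.

5.26 m³/s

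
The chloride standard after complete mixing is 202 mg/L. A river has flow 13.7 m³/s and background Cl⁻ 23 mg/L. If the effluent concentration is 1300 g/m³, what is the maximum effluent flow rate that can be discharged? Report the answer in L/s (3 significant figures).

2230 L/s

Mass balance at complete mixing: C_std·(Q_w + Q_r) = Q_w·C_e + Q_r·C_b.
Rearranging, Q_w = Q_r·(C_std − C_b)/(C_e − C_std) = 13.7·(202 − 23) / (1300 − 202) = 2.233 m³/s.
= 2233 L/s.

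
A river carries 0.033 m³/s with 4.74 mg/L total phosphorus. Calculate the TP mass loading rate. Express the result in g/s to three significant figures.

Mass flux = Q·C = 0.033 m³/s × 4.74 g/m³ = 0.1564 g/s.

0.156 g/s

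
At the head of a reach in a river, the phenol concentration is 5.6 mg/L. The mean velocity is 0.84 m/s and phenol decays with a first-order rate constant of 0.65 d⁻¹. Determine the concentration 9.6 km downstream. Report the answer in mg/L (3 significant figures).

Travel time t = 9.6 km / 0.84 m/s = 9600/0.84 = 1.143e+04 s = 0.1323 d.
First-order decay: C = 5.6·exp(−0.65·0.1323) = 5.6·0.9176 = 5.139 mg/L.

5.14 mg/L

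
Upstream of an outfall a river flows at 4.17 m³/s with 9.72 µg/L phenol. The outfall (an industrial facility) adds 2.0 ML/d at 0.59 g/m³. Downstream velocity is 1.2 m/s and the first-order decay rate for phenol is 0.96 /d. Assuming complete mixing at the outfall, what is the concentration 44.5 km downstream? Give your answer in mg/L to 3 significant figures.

0.00856 mg/L

2.0 ML/d = 0.02315 m³/s.
9.72 µg/L = 0.00972 mg/L.
After complete mixing, C₀ = (0.02315·0.59 + 4.17·0.00972) / 4.193 = 0.01292 mg/L.
Travel time t = 4.45e+04 m / 1.2 m/s = 3.708e+04 s = 0.4292 d.
C = 0.01292·exp(−0.96·0.4292) = 0.01292·0.6623 = 0.008559 mg/L.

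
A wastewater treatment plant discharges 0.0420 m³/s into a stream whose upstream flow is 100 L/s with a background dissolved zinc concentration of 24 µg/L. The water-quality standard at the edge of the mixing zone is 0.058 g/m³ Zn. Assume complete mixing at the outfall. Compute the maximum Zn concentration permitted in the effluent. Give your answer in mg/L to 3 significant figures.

100 L/s = 0.1 m³/s.
24 µg/L = 0.024 mg/L.
Mass balance: 0.058·0.142 = 0.042·Cₑ + 0.1·0.024.
Cₑ = (0.008236 − 0.0024) / 0.042 = 0.139 mg/L.

0.139 mg/L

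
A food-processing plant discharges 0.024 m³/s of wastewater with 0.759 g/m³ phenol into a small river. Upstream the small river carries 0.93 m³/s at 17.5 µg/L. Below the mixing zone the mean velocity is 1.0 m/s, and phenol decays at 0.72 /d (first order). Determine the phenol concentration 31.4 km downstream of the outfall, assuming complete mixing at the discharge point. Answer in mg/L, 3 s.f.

0.0278 mg/L

17.5 µg/L = 0.0175 mg/L.
After complete mixing, C₀ = (0.024·0.759 + 0.93·0.0175) / 0.954 = 0.03615 mg/L.
Travel time t = 3.14e+04 m / 1.0 m/s = 3.14e+04 s = 0.3634 d.
C = 0.03615·exp(−0.72·0.3634) = 0.03615·0.7698 = 0.02783 mg/L.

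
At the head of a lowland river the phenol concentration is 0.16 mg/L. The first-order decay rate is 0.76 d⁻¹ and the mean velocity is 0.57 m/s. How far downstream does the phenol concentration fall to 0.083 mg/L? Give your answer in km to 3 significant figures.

42.5 km

From C = C₀·e^(−kt), t = ln(C₀/C)/k = ln(0.16/0.083)/0.76 = 0.6563/0.76 = 0.8636 d.
Distance = v·t = 0.57 m/s × 7.461e+04 s = 4.253e+04 m = 42.53 km.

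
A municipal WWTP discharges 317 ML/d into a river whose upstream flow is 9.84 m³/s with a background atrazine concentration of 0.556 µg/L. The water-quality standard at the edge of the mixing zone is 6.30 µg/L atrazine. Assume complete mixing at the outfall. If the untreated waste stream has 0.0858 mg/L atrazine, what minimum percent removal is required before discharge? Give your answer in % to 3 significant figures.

317 ML/d = 3.669 m³/s.
0.556 µg/L = 0.000556 mg/L.
6.30 µg/L = 0.0063 mg/L.
Mass balance: 0.0063·13.51 = 3.669·Cₑ + 9.84·0.000556.
Cₑ = (0.08511 − 0.005471) / 3.669 = 0.02171 mg/L.
Required removal = 1 − 0.02171/0.0858 = 74.7 %.

74.7 %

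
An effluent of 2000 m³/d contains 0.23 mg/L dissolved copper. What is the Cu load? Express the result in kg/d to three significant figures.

0.460 kg/d

2000 m³/d = 0.02315 m³/s.
Mass flux = Q·C = 0.02315 m³/s × 0.23 g/m³ = 0.005324 g/s.
= 0.005324 g/s × 86.4 = 0.46 kg/d.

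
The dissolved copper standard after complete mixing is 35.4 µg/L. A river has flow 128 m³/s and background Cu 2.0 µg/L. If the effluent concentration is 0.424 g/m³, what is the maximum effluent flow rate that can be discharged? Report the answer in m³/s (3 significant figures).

2.0 µg/L = 0.002 mg/L.
35.4 µg/L = 0.0354 mg/L.
Mass balance at complete mixing: C_std·(Q_w + Q_r) = Q_w·C_e + Q_r·C_b.
Rearranging, Q_w = Q_r·(C_std − C_b)/(C_e − C_std) = 128·(0.0354 − 0.002) / (0.424 − 0.0354) = 11 m³/s.

11.0 m³/s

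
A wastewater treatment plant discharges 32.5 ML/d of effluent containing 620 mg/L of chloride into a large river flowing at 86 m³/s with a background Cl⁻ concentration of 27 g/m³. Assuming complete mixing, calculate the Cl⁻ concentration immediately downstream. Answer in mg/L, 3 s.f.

32.5 ML/d = 0.3762 m³/s.
Conservation of mass across the mixing zone: C = (0.3762·620 + 86·27) / (0.3762 + 86) = 2555/86.38 = 29.58 mg/L.

29.6 mg/L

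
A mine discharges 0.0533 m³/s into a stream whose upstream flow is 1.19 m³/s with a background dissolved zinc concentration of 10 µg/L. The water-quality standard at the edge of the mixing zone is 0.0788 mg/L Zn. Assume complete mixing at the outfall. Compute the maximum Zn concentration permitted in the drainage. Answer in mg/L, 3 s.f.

10 µg/L = 0.01 mg/L.
Mass balance: 0.0788·1.243 = 0.0533·Cₑ + 1.19·0.01.
Cₑ = (0.09797 − 0.0119) / 0.0533 = 1.615 mg/L.

1.61 mg/L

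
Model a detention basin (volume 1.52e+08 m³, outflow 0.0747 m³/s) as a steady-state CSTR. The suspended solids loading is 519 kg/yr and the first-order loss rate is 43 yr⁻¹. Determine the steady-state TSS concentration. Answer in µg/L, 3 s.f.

0.0794 µg/L

Outflow Q = 0.0747 m³/s × 3.156e+07 s/yr = 2.357e+06 m³/yr.
Steady-state CSTR mass balance: W = Q·C + k·V·C, so C = W/(Q + kV).
Q + kV = 2.357e+06 + 43·1.52e+08 = 6.538e+09 m³/yr.
C = 519/6.538e+09 = 7.938e-08 kg/m³ = 7.938e-05 mg/L = 0.07938 µg/L.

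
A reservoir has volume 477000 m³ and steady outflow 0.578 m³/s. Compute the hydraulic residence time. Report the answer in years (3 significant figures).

Q = 0.578 m³/s × 3.156e+07 s/yr = 1.824e+07 m³/yr.
Hydraulic residence time τ = V/Q = 477000/1.824e+07 = 0.02615 yr.

0.0262 yr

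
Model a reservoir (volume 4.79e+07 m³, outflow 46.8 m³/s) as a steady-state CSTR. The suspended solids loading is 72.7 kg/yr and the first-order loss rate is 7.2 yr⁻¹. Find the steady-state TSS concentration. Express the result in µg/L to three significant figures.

0.0399 µg/L

Outflow Q = 46.8 m³/s × 3.156e+07 s/yr = 1.477e+09 m³/yr.
Steady-state CSTR mass balance: W = Q·C + k·V·C, so C = W/(Q + kV).
Q + kV = 1.477e+09 + 7.2·4.79e+07 = 1.822e+09 m³/yr.
C = 72.7/1.822e+09 = 3.991e-08 kg/m³ = 3.991e-05 mg/L = 0.03991 µg/L.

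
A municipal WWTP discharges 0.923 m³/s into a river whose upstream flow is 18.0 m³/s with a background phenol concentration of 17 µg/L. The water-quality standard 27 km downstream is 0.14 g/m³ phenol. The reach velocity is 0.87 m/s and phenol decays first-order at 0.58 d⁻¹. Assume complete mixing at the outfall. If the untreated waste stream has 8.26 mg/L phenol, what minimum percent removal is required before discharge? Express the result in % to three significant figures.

61.2 %

17 µg/L = 0.017 mg/L.
Travel time to the compliance point: t = 2.7e+04/0.87 = 3.103e+04 s = 0.3592 d; decay factor exp(−0.58·0.3592) = 0.8119.
So the concentration just after mixing may be at most 0.14/0.8119 = 0.1724 mg/L.
Mass balance: 0.1724·18.92 = 0.923·Cₑ + 18·0.017.
Cₑ = (3.263 − 0.306) / 0.923 = 3.204 mg/L.
Required removal = 1 − 3.204/8.26 = 61.22 %.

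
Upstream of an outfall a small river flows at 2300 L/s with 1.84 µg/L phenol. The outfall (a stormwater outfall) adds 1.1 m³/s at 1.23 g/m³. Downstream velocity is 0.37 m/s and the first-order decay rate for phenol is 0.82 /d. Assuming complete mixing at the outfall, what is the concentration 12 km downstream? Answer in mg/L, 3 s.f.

0.293 mg/L

2300 L/s = 2.3 m³/s.
1.84 µg/L = 0.00184 mg/L.
After complete mixing, C₀ = (1.1·1.23 + 2.3·0.00184) / 3.4 = 0.3992 mg/L.
Travel time t = 1.2e+04 m / 0.37 m/s = 3.243e+04 s = 0.3754 d.
C = 0.3992·exp(−0.82·0.3754) = 0.3992·0.7351 = 0.2934 mg/L.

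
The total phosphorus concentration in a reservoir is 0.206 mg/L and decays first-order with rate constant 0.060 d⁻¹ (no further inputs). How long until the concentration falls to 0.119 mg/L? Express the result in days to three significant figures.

t = ln(C₀/C)/k = ln(0.206/0.119)/0.060 = 0.5488/0.060 = 9.146 d.

9.15 d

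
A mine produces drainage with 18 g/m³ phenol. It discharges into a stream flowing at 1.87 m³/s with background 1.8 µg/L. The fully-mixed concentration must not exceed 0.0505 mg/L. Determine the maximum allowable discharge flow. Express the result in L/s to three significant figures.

1.8 µg/L = 0.0018 mg/L.
Mass balance at complete mixing: C_std·(Q_w + Q_r) = Q_w·C_e + Q_r·C_b.
Rearranging, Q_w = Q_r·(C_std − C_b)/(C_e − C_std) = 1.87·(0.0505 − 0.0018) / (18 − 0.0505) = 0.005074 m³/s.
= 5.074 L/s.

5.07 L/s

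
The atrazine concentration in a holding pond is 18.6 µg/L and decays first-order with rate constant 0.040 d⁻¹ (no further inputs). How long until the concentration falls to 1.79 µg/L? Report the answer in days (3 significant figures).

58.5 d

t = ln(C₀/C)/k = ln(18.6/1.79)/0.040 = 2.341/0.040 = 58.52 d.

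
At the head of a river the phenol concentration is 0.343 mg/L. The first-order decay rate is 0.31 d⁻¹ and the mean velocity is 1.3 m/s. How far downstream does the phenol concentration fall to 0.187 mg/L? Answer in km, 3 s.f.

From C = C₀·e^(−kt), t = ln(C₀/C)/k = ln(0.343/0.187)/0.31 = 0.6066/0.31 = 1.957 d.
Distance = v·t = 1.3 m/s × 1.691e+05 s = 2.198e+05 m = 219.8 km.

220 km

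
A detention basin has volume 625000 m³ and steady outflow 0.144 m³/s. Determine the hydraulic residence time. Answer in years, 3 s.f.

0.138 yr

Q = 0.144 m³/s × 3.156e+07 s/yr = 4.544e+06 m³/yr.
Hydraulic residence time τ = V/Q = 625000/4.544e+06 = 0.1375 yr.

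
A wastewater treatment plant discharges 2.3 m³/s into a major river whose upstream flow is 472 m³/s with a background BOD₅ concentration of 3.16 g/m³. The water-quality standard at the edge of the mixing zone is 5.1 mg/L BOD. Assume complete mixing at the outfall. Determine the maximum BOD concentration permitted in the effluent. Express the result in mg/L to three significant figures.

Mass balance: 5.1·474.3 = 2.3·Cₑ + 472·3.16.
Cₑ = (2419 − 1492) / 2.3 = 403.2 mg/L.

403 mg/L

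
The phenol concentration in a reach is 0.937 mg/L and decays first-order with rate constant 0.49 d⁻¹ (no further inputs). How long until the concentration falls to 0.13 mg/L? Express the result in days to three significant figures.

t = ln(C₀/C)/k = ln(0.937/0.13)/0.49 = 1.975/0.49 = 4.031 d.

4.03 d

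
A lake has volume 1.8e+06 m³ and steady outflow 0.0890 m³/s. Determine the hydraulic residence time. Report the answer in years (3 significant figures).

Q = 0.0890 m³/s × 3.156e+07 s/yr = 2.809e+06 m³/yr.
Hydraulic residence time τ = V/Q = 1.8e+06/2.809e+06 = 0.6409 yr.

0.641 yr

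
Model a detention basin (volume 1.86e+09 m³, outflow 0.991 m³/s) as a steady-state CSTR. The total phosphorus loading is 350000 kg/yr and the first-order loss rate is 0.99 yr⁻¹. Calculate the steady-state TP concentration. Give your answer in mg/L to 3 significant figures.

0.187 mg/L

Outflow Q = 0.991 m³/s × 3.156e+07 s/yr = 3.127e+07 m³/yr.
Steady-state CSTR mass balance: W = Q·C + k·V·C, so C = W/(Q + kV).
Q + kV = 3.127e+07 + 0.99·1.86e+09 = 1.873e+09 m³/yr.
C = 350000/1.873e+09 = 0.0001869 kg/m³ = 0.1869 mg/L.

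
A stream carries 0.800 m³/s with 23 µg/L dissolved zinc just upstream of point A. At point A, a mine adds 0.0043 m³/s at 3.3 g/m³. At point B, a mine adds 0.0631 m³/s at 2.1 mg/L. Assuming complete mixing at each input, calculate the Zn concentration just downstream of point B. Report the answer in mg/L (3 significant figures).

23 µg/L = 0.023 mg/L.
After input A: C = (0.8·0.023 + 0.0043·3.3) / 0.8043 = 0.04052 mg/L.
After input B: C = (0.8043·0.04052 + 0.0631·2.1) / 0.8674 = 0.1903 mg/L.

0.190 mg/L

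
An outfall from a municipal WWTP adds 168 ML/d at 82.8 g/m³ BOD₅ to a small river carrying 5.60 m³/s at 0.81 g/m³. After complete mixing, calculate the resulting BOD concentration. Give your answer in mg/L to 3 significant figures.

21.9 mg/L

168 ML/d = 1.944 m³/s.
Conservation of mass across the mixing zone: C = (1.944·82.8 + 5.6·0.81) / (1.944 + 5.6) = 165.5/7.544 = 21.94 mg/L.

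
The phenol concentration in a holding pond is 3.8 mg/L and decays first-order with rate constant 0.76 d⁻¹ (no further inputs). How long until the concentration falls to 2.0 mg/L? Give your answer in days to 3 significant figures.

t = ln(C₀/C)/k = ln(3.8/2.0)/0.76 = 0.6419/0.76 = 0.8445 d.

0.845 d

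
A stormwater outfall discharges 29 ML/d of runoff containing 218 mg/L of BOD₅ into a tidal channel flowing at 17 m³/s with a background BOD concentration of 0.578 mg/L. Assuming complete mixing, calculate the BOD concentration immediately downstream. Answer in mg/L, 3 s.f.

4.79 mg/L

29 ML/d = 0.3356 m³/s.
Flow-weighted mixing gives C = (0.3356·218 + 17·0.578) / (0.3356 + 17) = 83/17.34 = 4.788 mg/L.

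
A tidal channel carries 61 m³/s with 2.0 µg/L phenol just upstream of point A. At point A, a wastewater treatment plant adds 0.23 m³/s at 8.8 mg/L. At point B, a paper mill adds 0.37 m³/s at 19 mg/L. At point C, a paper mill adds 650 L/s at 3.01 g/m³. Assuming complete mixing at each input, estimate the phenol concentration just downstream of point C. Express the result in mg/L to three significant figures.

2.0 µg/L = 0.002 mg/L.
After input A: C = (61·0.002 + 0.23·8.8) / 61.23 = 0.03505 mg/L.
After input B: C = (61.23·0.03505 + 0.37·19) / 61.6 = 0.149 mg/L.
650 L/s = 0.65 m³/s.
After input C: C = (61.6·0.149 + 0.65·3.01) / 62.25 = 0.1788 mg/L.

0.179 mg/L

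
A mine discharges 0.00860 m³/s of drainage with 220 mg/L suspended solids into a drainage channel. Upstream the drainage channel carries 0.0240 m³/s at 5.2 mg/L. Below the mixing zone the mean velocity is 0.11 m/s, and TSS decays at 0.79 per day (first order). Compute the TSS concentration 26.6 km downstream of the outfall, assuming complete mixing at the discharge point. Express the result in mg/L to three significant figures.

After complete mixing, C₀ = (0.0086·220 + 0.024·5.2) / 0.0326 = 61.87 mg/L.
Travel time t = 2.66e+04 m / 0.11 m/s = 2.418e+05 s = 2.799 d.
C = 61.87·exp(−0.79·2.799) = 61.87·0.1096 = 6.779 mg/L.

6.78 mg/L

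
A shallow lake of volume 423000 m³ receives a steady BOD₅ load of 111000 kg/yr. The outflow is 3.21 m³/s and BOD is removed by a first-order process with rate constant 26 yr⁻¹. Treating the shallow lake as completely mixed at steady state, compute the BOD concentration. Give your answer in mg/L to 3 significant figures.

0.988 mg/L

Outflow Q = 3.21 m³/s × 3.156e+07 s/yr = 1.013e+08 m³/yr.
Steady-state CSTR mass balance: W = Q·C + k·V·C, so C = W/(Q + kV).
Q + kV = 1.013e+08 + 26·423000 = 1.123e+08 m³/yr.
C = 111000/1.123e+08 = 0.0009884 kg/m³ = 0.9884 mg/L.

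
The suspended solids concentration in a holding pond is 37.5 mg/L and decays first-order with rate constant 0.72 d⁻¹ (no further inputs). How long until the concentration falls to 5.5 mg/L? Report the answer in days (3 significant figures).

t = ln(C₀/C)/k = ln(37.5/5.5)/0.72 = 1.92/0.72 = 2.666 d.

2.67 d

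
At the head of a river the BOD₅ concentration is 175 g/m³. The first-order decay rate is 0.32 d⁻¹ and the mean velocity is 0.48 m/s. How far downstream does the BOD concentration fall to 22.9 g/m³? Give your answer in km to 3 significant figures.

264 km

From C = C₀·e^(−kt), t = ln(C₀/C)/k = ln(175/22.9)/0.32 = 2.034/0.32 = 6.355 d.
Distance = v·t = 0.48 m/s × 5.491e+05 s = 2.636e+05 m = 263.6 km.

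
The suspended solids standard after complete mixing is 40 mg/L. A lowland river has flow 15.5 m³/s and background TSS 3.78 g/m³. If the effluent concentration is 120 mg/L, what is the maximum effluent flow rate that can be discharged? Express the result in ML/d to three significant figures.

606 ML/d

Mass balance at complete mixing: C_std·(Q_w + Q_r) = Q_w·C_e + Q_r·C_b.
Rearranging, Q_w = Q_r·(C_std − C_b)/(C_e − C_std) = 15.5·(40 − 3.78) / (120 − 40) = 7.018 m³/s.
= 606.3 ML/d.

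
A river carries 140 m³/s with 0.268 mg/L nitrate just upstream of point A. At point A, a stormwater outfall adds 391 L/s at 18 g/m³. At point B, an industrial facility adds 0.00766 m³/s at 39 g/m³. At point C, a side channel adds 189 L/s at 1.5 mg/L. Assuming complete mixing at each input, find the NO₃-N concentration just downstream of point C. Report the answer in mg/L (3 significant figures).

0.321 mg/L

391 L/s = 0.391 m³/s.
After input A: C = (140·0.268 + 0.391·18) / 140.4 = 0.3174 mg/L.
After input B: C = (140.4·0.3174 + 0.00766·39) / 140.4 = 0.3195 mg/L.
189 L/s = 0.189 m³/s.
After input C: C = (140.4·0.3195 + 0.189·1.5) / 140.6 = 0.3211 mg/L.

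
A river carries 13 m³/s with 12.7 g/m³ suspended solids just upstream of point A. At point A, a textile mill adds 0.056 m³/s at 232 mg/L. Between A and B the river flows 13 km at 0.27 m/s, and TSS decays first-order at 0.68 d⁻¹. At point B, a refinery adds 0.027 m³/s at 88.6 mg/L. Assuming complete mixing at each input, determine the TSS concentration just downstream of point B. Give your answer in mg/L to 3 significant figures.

After input A: C = (13·12.7 + 0.056·232) / 13.06 = 13.64 mg/L.
Over the 13 km reach to input B (t = 4.815e+04 s = 0.5573 d), decay gives C = 13.64·exp(−0.68·0.5573) = 9.338 mg/L.
After input B: C = (13.06·9.338 + 0.027·88.6) / 13.08 = 9.502 mg/L.

9.50 mg/L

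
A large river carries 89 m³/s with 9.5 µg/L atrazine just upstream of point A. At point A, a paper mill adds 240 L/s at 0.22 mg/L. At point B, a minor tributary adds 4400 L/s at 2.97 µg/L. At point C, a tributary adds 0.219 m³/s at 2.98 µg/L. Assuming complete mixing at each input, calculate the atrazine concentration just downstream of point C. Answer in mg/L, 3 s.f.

0.00972 mg/L

9.5 µg/L = 0.0095 mg/L.
240 L/s = 0.24 m³/s.
After input A: C = (89·0.0095 + 0.24·0.22) / 89.24 = 0.01007 mg/L.
4400 L/s = 4.4 m³/s.
2.97 µg/L = 0.00297 mg/L.
After input B: C = (89.24·0.01007 + 4.4·0.00297) / 93.64 = 0.009733 mg/L.
2.98 µg/L = 0.00298 mg/L.
After input C: C = (93.64·0.009733 + 0.219·0.00298) / 93.86 = 0.009717 mg/L.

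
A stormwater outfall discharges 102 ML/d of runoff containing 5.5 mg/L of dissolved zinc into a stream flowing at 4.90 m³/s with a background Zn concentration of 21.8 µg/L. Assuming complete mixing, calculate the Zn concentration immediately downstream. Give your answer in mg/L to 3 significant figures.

1.09 mg/L

102 ML/d = 1.181 m³/s.
21.8 µg/L = 0.0218 mg/L.
By mass balance at complete mixing, C = (1.181·5.5 + 4.9·0.0218) / (1.181 + 4.9) = 6.6/6.081 = 1.085 mg/L.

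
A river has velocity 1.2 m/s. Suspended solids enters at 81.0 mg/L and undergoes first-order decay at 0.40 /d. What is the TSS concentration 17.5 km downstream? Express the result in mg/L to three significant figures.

75.7 mg/L

Travel time t = 17.5 km / 1.2 m/s = 1.75e+04/1.2 = 1.458e+04 s = 0.1688 d.
First-order decay: C = 81.0·exp(−0.40·0.1688) = 81.0·0.9347 = 75.71 mg/L.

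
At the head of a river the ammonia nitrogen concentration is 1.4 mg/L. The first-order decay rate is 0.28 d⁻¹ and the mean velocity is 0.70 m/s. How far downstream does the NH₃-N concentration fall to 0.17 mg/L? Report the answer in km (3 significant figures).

455 km

From C = C₀·e^(−kt), t = ln(C₀/C)/k = ln(1.4/0.17)/0.28 = 2.108/0.28 = 7.53 d.
Distance = v·t = 0.70 m/s × 6.506e+05 s = 4.554e+05 m = 455.4 km.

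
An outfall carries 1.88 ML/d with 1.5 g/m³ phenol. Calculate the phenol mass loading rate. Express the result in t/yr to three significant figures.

1.03 t/yr

1.88 ML/d = 0.02176 m³/s.
Mass flux = Q·C = 0.02176 m³/s × 1.5 g/m³ = 0.03264 g/s.
= 0.03264 g/s × 31.56 = 1.03 t/yr.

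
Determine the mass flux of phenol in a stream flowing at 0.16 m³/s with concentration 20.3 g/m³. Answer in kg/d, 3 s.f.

Mass flux = Q·C = 0.16 m³/s × 20.3 g/m³ = 3.248 g/s.
= 3.248 g/s × 86.4 = 280.6 kg/d.

281 kg/d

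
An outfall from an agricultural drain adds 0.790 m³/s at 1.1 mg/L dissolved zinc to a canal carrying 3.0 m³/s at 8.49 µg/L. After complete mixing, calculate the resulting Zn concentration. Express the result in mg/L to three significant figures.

8.49 µg/L = 0.00849 mg/L.
Flow-weighted mixing gives C = (0.79·1.1 + 3·0.00849) / (0.79 + 3) = 0.8945/3.79 = 0.236 mg/L.

0.236 mg/L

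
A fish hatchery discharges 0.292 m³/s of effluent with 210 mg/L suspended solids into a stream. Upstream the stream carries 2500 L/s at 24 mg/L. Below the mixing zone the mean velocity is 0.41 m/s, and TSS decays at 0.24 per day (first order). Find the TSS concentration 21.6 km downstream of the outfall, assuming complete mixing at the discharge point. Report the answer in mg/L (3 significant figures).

2500 L/s = 2.5 m³/s.
After complete mixing, C₀ = (0.292·210 + 2.5·24) / 2.792 = 43.45 mg/L.
Travel time t = 2.16e+04 m / 0.41 m/s = 5.268e+04 s = 0.6098 d.
C = 43.45·exp(−0.24·0.6098) = 43.45·0.8639 = 37.54 mg/L.

37.5 mg/L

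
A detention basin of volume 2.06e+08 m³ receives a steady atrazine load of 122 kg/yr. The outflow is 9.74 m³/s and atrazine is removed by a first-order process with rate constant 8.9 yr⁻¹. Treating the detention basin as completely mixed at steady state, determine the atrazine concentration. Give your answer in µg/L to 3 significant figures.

Outflow Q = 9.74 m³/s × 3.156e+07 s/yr = 3.074e+08 m³/yr.
Steady-state CSTR mass balance: W = Q·C + k·V·C, so C = W/(Q + kV).
Q + kV = 3.074e+08 + 8.9·2.06e+08 = 2.141e+09 m³/yr.
C = 122/2.141e+09 = 5.699e-08 kg/m³ = 5.699e-05 mg/L = 0.05699 µg/L.

0.0570 µg/L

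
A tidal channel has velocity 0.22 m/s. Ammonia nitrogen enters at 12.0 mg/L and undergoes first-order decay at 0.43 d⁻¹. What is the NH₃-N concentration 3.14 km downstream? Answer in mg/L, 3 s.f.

11.2 mg/L

Travel time t = 3.14 km / 0.22 m/s = 3140/0.22 = 1.427e+04 s = 0.1652 d.
First-order decay: C = 12.0·exp(−0.43·0.1652) = 12.0·0.9314 = 11.18 mg/L.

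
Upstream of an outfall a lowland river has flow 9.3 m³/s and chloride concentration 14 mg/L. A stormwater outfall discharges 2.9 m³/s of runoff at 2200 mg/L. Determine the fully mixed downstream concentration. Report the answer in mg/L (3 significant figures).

By mass balance at complete mixing, C = (2.9·2200 + 9.3·14) / (2.9 + 9.3) = 6510/12.2 = 533.6 mg/L.

534 mg/L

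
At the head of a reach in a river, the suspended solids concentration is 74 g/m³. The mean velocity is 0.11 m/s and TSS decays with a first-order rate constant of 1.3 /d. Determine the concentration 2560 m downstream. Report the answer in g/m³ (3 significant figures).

52.1 g/m³

Travel time t = 2560 m / 0.11 m/s = 2560/0.11 = 2.327e+04 s = 0.2694 d.
First-order decay: C = 74·exp(−1.3·0.2694) = 74·0.7046 = 52.14 g/m³.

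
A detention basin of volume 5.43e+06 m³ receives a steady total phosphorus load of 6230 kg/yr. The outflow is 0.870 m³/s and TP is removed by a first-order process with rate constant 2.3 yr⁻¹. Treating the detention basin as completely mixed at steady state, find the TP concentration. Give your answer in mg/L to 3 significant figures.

Outflow Q = 0.870 m³/s × 3.156e+07 s/yr = 2.746e+07 m³/yr.
Steady-state CSTR mass balance: W = Q·C + k·V·C, so C = W/(Q + kV).
Q + kV = 2.746e+07 + 2.3·5.43e+06 = 3.994e+07 m³/yr.
C = 6230/3.994e+07 = 0.000156 kg/m³ = 0.156 mg/L.

0.156 mg/L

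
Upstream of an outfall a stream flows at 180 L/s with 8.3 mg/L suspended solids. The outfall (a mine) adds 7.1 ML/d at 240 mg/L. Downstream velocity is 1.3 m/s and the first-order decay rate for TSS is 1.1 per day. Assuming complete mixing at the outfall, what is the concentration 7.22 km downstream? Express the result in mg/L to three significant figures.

7.1 ML/d = 0.08218 m³/s.
180 L/s = 0.18 m³/s.
After complete mixing, C₀ = (0.08218·240 + 0.18·8.3) / 0.2622 = 80.92 mg/L.
Travel time t = 7220 m / 1.3 m/s = 5554 s = 0.06428 d.
C = 80.92·exp(−1.1·0.06428) = 80.92·0.9317 = 75.4 mg/L.

75.4 mg/L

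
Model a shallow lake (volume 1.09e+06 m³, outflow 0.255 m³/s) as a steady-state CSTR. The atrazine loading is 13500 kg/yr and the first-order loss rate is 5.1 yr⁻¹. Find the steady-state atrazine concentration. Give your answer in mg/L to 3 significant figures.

Outflow Q = 0.255 m³/s × 3.156e+07 s/yr = 8.047e+06 m³/yr.
Steady-state CSTR mass balance: W = Q·C + k·V·C, so C = W/(Q + kV).
Q + kV = 8.047e+06 + 5.1·1.09e+06 = 1.361e+07 m³/yr.
C = 13500/1.361e+07 = 0.0009922 kg/m³ = 0.9922 mg/L.

0.992 mg/L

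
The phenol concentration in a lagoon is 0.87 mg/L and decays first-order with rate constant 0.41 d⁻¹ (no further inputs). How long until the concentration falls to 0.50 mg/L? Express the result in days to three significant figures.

t = ln(C₀/C)/k = ln(0.87/0.50)/0.41 = 0.5539/0.41 = 1.351 d.

1.35 d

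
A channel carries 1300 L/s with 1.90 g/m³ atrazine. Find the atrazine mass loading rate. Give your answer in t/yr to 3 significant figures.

1300 L/s = 1.3 m³/s.
Mass flux = Q·C = 1.3 m³/s × 1.9 g/m³ = 2.47 g/s.
= 2.47 g/s × 31.56 = 77.95 t/yr.

77.9 t/yr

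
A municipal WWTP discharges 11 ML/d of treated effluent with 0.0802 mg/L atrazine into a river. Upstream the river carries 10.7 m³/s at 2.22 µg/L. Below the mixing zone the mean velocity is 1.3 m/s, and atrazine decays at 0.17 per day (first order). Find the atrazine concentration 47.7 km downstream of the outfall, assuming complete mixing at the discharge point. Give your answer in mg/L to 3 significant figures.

0.00292 mg/L

11 ML/d = 0.1273 m³/s.
2.22 µg/L = 0.00222 mg/L.
After complete mixing, C₀ = (0.1273·0.0802 + 10.7·0.00222) / 10.83 = 0.003137 mg/L.
Travel time t = 4.77e+04 m / 1.3 m/s = 3.669e+04 s = 0.4247 d.
C = 0.003137·exp(−0.17·0.4247) = 0.003137·0.9303 = 0.002918 mg/L.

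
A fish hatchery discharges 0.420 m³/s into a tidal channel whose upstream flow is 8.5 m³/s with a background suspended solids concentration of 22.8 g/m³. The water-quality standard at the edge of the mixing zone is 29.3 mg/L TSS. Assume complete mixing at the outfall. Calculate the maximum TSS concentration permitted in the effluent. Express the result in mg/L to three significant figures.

Mass balance: 29.3·8.92 = 0.42·Cₑ + 8.5·22.8.
Cₑ = (261.4 − 193.8) / 0.42 = 160.8 mg/L.

161 mg/L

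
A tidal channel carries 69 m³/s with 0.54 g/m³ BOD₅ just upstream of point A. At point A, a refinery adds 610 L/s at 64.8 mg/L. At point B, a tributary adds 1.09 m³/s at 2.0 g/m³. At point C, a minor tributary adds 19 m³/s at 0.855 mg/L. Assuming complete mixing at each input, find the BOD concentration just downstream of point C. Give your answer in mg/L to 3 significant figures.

610 L/s = 0.61 m³/s.
After input A: C = (69·0.54 + 0.61·64.8) / 69.61 = 1.103 mg/L.
After input B: C = (69.61·1.103 + 1.09·2) / 70.7 = 1.117 mg/L.
After input C: C = (70.7·1.117 + 19·0.855) / 89.7 = 1.061 mg/L.

1.06 mg/L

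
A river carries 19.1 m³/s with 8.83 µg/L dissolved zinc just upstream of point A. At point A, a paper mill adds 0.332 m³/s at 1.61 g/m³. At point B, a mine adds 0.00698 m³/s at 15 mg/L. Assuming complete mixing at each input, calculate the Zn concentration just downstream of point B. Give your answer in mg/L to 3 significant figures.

8.83 µg/L = 0.00883 mg/L.
After input A: C = (19.1·0.00883 + 0.332·1.61) / 19.43 = 0.03619 mg/L.
After input B: C = (19.43·0.03619 + 0.00698·15) / 19.44 = 0.04156 mg/L.

0.0416 mg/L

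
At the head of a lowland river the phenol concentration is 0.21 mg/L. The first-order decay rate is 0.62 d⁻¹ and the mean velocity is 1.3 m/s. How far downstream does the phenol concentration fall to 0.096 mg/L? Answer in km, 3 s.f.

142 km

From C = C₀·e^(−kt), t = ln(C₀/C)/k = ln(0.21/0.096)/0.62 = 0.7828/0.62 = 1.263 d.
Distance = v·t = 1.3 m/s × 1.091e+05 s = 1.418e+05 m = 141.8 km.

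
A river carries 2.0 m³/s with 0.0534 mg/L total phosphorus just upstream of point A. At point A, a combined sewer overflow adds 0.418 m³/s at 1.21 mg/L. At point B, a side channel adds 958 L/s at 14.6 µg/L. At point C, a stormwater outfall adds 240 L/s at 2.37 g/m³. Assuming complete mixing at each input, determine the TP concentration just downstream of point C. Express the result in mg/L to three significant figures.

After input A: C = (2·0.0534 + 0.418·1.21) / 2.418 = 0.2533 mg/L.
958 L/s = 0.958 m³/s.
14.6 µg/L = 0.0146 mg/L.
After input B: C = (2.418·0.2533 + 0.958·0.0146) / 3.376 = 0.1856 mg/L.
240 L/s = 0.24 m³/s.
After input C: C = (3.376·0.1856 + 0.24·2.37) / 3.616 = 0.3306 mg/L.

0.331 mg/L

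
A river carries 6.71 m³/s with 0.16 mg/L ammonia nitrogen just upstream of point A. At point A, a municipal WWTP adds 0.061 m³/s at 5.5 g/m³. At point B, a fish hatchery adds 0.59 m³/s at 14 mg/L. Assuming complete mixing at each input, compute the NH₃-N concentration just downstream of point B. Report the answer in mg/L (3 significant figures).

1.31 mg/L

After input A: C = (6.71·0.16 + 0.061·5.5) / 6.771 = 0.2081 mg/L.
After input B: C = (6.771·0.2081 + 0.59·14) / 7.361 = 1.314 mg/L.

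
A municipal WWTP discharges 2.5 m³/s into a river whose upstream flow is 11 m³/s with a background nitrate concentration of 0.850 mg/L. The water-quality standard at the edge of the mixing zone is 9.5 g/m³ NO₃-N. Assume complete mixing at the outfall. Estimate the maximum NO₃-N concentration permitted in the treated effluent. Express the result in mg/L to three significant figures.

Mass balance: 9.5·13.5 = 2.5·Cₑ + 11·0.85.
Cₑ = (128.2 − 9.35) / 2.5 = 47.56 mg/L.

47.6 mg/L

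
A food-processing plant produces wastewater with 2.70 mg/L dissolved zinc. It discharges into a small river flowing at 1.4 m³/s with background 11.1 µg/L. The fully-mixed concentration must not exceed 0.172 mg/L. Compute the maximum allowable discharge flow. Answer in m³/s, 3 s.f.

0.0891 m³/s

11.1 µg/L = 0.0111 mg/L.
Mass balance at complete mixing: C_std·(Q_w + Q_r) = Q_w·C_e + Q_r·C_b.
Rearranging, Q_w = Q_r·(C_std − C_b)/(C_e − C_std) = 1.4·(0.172 − 0.0111) / (2.7 − 0.172) = 0.08911 m³/s.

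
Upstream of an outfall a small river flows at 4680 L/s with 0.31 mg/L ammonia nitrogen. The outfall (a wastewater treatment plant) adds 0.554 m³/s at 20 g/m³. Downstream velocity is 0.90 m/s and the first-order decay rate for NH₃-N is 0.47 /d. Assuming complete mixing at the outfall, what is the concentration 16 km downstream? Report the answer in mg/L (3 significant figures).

2.17 mg/L

4680 L/s = 4.68 m³/s.
After complete mixing, C₀ = (0.554·20 + 4.68·0.31) / 5.234 = 2.394 mg/L.
Travel time t = 1.6e+04 m / 0.90 m/s = 1.778e+04 s = 0.2058 d.
C = 2.394·exp(−0.47·0.2058) = 2.394·0.9078 = 2.173 mg/L.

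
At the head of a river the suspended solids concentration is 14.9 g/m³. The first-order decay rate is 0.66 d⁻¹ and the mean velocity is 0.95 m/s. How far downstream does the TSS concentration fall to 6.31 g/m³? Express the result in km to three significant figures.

From C = C₀·e^(−kt), t = ln(C₀/C)/k = ln(14.9/6.31)/0.66 = 0.8592/0.66 = 1.302 d.
Distance = v·t = 0.95 m/s × 1.125e+05 s = 1.069e+05 m = 106.9 km.

107 km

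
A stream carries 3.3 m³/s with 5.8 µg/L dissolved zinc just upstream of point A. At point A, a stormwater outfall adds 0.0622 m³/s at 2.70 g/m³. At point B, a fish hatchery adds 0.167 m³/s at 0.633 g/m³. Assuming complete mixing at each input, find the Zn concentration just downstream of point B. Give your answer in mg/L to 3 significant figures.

5.8 µg/L = 0.0058 mg/L.
After input A: C = (3.3·0.0058 + 0.0622·2.7) / 3.362 = 0.05564 mg/L.
After input B: C = (3.362·0.05564 + 0.167·0.633) / 3.529 = 0.08296 mg/L.

0.0830 mg/L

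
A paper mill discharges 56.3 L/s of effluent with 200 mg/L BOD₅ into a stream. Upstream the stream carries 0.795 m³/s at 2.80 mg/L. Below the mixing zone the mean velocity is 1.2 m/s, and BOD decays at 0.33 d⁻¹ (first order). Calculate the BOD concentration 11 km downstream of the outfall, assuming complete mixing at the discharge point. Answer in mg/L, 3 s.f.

15.3 mg/L

56.3 L/s = 0.0563 m³/s.
After complete mixing, C₀ = (0.0563·200 + 0.795·2.8) / 0.8513 = 15.84 mg/L.
Travel time t = 1.1e+04 m / 1.2 m/s = 9167 s = 0.1061 d.
C = 15.84·exp(−0.33·0.1061) = 15.84·0.9656 = 15.3 mg/L.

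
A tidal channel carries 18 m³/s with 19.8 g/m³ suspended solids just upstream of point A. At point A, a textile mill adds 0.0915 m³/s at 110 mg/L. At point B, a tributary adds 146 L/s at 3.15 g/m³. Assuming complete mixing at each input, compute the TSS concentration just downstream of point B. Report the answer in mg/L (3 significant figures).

After input A: C = (18·19.8 + 0.0915·110) / 18.09 = 20.26 mg/L.
146 L/s = 0.146 m³/s.
After input B: C = (18.09·20.26 + 0.146·3.15) / 18.24 = 20.12 mg/L.

20.1 mg/L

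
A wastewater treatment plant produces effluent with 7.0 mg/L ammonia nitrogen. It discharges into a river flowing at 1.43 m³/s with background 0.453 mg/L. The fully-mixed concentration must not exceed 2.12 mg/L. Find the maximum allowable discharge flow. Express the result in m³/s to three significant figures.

Mass balance at complete mixing: C_std·(Q_w + Q_r) = Q_w·C_e + Q_r·C_b.
Rearranging, Q_w = Q_r·(C_std − C_b)/(C_e − C_std) = 1.43·(2.12 − 0.453) / (7 − 2.12) = 0.4885 m³/s.

0.488 m³/s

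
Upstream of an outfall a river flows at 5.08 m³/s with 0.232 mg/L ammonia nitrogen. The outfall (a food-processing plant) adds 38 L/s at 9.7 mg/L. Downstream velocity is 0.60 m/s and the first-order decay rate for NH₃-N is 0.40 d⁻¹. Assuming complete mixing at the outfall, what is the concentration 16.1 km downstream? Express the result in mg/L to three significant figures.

38 L/s = 0.038 m³/s.
After complete mixing, C₀ = (0.038·9.7 + 5.08·0.232) / 5.118 = 0.3023 mg/L.
Travel time t = 1.61e+04 m / 0.60 m/s = 2.683e+04 s = 0.3106 d.
C = 0.3023·exp(−0.40·0.3106) = 0.3023·0.8832 = 0.267 mg/L.

0.267 mg/L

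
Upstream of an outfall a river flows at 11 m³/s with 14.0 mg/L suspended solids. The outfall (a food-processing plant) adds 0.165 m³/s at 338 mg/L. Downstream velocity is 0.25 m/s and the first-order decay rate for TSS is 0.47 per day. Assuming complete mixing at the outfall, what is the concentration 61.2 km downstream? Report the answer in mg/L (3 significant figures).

After complete mixing, C₀ = (0.165·338 + 11·14) / 11.16 = 18.79 mg/L.
Travel time t = 6.12e+04 m / 0.25 m/s = 2.448e+05 s = 2.833 d.
C = 18.79·exp(−0.47·2.833) = 18.79·0.264 = 4.961 mg/L.

4.96 mg/L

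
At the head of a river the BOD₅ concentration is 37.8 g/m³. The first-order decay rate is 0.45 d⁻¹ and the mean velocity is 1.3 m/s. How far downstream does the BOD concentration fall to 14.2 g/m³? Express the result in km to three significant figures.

244 km

From C = C₀·e^(−kt), t = ln(C₀/C)/k = ln(37.8/14.2)/0.45 = 0.9791/0.45 = 2.176 d.
Distance = v·t = 1.3 m/s × 1.88e+05 s = 2.444e+05 m = 244.4 km.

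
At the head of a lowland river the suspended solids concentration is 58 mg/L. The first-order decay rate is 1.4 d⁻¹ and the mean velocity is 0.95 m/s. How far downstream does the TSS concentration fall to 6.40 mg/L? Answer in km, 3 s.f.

From C = C₀·e^(−kt), t = ln(C₀/C)/k = ln(58/6.40)/1.4 = 2.204/1.4 = 1.574 d.
Distance = v·t = 0.95 m/s × 1.36e+05 s = 1.292e+05 m = 129.2 km.

129 km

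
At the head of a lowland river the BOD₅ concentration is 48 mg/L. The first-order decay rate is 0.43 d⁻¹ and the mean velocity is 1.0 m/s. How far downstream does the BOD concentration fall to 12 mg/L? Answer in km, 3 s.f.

From C = C₀·e^(−kt), t = ln(C₀/C)/k = ln(48/12)/0.43 = 1.386/0.43 = 3.224 d.
Distance = v·t = 1.0 m/s × 2.785e+05 s = 2.785e+05 m = 278.5 km.

279 km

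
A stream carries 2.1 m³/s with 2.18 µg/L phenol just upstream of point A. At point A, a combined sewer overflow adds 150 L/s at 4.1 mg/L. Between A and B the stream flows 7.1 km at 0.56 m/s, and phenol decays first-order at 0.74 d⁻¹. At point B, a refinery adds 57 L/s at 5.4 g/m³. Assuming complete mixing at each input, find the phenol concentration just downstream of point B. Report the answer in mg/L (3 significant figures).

2.18 µg/L = 0.00218 mg/L.
150 L/s = 0.15 m³/s.
After input A: C = (2.1·0.00218 + 0.15·4.1) / 2.25 = 0.2754 mg/L.
Over the 7.1 km reach to input B (t = 1.268e+04 s = 0.1467 d), decay gives C = 0.2754·exp(−0.74·0.1467) = 0.247 mg/L.
57 L/s = 0.057 m³/s.
After input B: C = (2.25·0.247 + 0.057·5.4) / 2.307 = 0.3743 mg/L.

0.374 mg/L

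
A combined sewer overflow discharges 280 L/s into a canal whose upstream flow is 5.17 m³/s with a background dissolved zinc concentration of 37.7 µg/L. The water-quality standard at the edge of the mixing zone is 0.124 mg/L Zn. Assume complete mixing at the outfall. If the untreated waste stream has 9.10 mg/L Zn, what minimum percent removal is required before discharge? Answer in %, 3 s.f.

280 L/s = 0.28 m³/s.
37.7 µg/L = 0.0377 mg/L.
Mass balance: 0.124·5.45 = 0.28·Cₑ + 5.17·0.0377.
Cₑ = (0.6758 − 0.1949) / 0.28 = 1.717 mg/L.
Required removal = 1 − 1.717/9.10 = 81.13 %.

81.1 %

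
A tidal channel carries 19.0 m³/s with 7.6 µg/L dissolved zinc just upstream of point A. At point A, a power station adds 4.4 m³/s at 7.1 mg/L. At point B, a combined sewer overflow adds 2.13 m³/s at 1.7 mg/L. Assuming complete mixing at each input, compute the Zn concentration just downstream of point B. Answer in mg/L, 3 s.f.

1.37 mg/L

7.6 µg/L = 0.0076 mg/L.
After input A: C = (19·0.0076 + 4.4·7.1) / 23.4 = 1.341 mg/L.
After input B: C = (23.4·1.341 + 2.13·1.7) / 25.53 = 1.371 mg/L.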